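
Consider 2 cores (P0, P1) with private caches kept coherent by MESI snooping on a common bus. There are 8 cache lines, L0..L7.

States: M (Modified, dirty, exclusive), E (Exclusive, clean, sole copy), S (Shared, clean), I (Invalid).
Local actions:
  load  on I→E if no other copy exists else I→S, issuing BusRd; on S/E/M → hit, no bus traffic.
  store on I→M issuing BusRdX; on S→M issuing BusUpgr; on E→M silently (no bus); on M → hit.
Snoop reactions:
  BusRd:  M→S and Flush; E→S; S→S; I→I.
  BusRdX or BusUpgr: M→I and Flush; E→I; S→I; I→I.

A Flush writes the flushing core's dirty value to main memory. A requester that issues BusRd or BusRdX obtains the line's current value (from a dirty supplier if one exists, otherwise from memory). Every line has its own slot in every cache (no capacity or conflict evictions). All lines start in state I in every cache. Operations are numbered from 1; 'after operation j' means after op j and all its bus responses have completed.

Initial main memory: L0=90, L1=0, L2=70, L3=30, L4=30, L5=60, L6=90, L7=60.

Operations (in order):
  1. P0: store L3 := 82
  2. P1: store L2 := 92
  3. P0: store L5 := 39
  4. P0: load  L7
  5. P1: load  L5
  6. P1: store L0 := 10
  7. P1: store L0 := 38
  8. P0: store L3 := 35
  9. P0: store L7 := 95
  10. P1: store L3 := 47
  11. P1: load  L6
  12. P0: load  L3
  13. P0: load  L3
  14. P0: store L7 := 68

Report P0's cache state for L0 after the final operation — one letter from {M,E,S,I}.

  op1 P0: store L3 := 82 → M/I on L3; bus BusRdX; mem=30
  op2 P1: store L2 := 92 → I/M on L2; bus BusRdX; mem=70
  op3 P0: store L5 := 39 → M/I on L5; bus BusRdX; mem=60
  op4 P0: load  L7 → E/I on L7; bus BusRd; mem=60
  op5 P1: load  L5 → S/S on L5; bus BusRd Flush; mem=39
  op6 P1: store L0 := 10 → I/M on L0; bus BusRdX; mem=90
  op7 P1: store L0 := 38 → I/M on L0; bus (none); mem=90
  op8 P0: store L3 := 35 → M/I on L3; bus (none); mem=30
  op9 P0: store L7 := 95 → M/I on L7; bus (none); mem=60
  op10 P1: store L3 := 47 → I/M on L3; bus BusRdX Flush; mem=35
  op11 P1: load  L6 → I/E on L6; bus BusRd; mem=90
  op12 P0: load  L3 → S/S on L3; bus BusRd Flush; mem=47
  op13 P0: load  L3 → S/S on L3; bus (none); mem=47
  op14 P0: store L7 := 68 → M/I on L7; bus (none); mem=60

state = I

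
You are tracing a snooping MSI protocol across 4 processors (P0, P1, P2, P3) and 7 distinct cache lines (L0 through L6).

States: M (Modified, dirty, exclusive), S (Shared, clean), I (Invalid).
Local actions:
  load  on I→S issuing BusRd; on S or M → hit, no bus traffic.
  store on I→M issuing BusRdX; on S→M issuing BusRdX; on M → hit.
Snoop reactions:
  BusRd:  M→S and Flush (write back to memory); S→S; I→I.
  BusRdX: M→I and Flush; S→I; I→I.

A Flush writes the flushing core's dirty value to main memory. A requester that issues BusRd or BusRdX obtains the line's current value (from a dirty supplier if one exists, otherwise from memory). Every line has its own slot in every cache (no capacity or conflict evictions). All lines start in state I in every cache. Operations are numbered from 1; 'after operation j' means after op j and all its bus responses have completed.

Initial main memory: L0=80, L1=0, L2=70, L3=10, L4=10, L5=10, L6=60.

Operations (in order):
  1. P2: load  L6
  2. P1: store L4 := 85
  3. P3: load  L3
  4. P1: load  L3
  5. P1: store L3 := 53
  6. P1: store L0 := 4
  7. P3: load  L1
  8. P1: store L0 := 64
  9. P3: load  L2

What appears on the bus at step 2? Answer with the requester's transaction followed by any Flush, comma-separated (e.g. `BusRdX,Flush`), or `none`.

bus = BusRdX

1. P2: load  L6  bus=[BusRd]  L6: P0=I P1=I P2=S P3=I  mem[L6]=60
2. P1: store L4 := 85  bus=[BusRdX]  L4: P0=I P1=M P2=I P3=I  mem[L4]=10
3. P3: load  L3  bus=[BusRd]  L3: P0=I P1=I P2=I P3=S  mem[L3]=10
4. P1: load  L3  bus=[BusRd]  L3: P0=I P1=S P2=I P3=S  mem[L3]=10
5. P1: store L3 := 53  bus=[BusRdX]  L3: P0=I P1=M P2=I P3=I  mem[L3]=10
6. P1: store L0 := 4  bus=[BusRdX]  L0: P0=I P1=M P2=I P3=I  mem[L0]=80
7. P3: load  L1  bus=[BusRd]  L1: P0=I P1=I P2=I P3=S  mem[L1]=0
8. P1: store L0 := 64  bus=[-]  L0: P0=I P1=M P2=I P3=I  mem[L0]=80
9. P3: load  L2  bus=[BusRd]  L2: P0=I P1=I P2=I P3=S  mem[L2]=70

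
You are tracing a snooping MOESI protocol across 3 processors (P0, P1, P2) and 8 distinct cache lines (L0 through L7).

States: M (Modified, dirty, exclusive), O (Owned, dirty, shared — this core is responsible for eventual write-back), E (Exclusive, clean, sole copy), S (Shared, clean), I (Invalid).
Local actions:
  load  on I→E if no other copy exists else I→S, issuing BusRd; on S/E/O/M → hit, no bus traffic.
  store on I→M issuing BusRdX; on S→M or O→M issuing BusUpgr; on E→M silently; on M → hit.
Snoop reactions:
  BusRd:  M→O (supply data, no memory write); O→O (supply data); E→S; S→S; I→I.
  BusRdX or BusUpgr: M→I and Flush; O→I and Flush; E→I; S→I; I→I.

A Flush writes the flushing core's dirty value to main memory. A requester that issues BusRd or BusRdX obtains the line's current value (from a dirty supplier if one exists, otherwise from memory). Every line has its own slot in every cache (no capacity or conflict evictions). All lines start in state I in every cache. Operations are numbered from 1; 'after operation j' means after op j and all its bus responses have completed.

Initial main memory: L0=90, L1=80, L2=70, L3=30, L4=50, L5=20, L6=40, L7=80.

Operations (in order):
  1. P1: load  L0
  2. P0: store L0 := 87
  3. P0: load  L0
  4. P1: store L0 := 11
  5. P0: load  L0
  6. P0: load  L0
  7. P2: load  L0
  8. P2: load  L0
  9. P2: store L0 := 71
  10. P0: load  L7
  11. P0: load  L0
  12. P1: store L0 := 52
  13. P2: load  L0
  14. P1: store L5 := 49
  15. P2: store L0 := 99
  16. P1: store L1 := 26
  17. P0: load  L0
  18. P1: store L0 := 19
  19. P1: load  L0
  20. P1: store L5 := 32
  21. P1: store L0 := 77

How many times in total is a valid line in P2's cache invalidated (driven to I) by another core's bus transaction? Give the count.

  op1 P1: load  L0 → I/E/I on L0; bus BusRd; mem=90
  op2 P0: store L0 := 87 → M/I/I on L0; bus BusRdX; mem=90
  op3 P0: load  L0 → M/I/I on L0; bus (none); mem=90
  op4 P1: store L0 := 11 → I/M/I on L0; bus BusRdX Flush; mem=87
  op5 P0: load  L0 → S/O/I on L0; bus BusRd; mem=87
  op6 P0: load  L0 → S/O/I on L0; bus (none); mem=87
  op7 P2: load  L0 → S/O/S on L0; bus BusRd; mem=87
  op8 P2: load  L0 → S/O/S on L0; bus (none); mem=87
  op9 P2: store L0 := 71 → I/I/M on L0; bus BusUpgr Flush; mem=11
  op10 P0: load  L7 → E/I/I on L7; bus BusRd; mem=80
  op11 P0: load  L0 → S/I/O on L0; bus BusRd; mem=11
  op12 P1: store L0 := 52 → I/M/I on L0; bus BusRdX Flush; mem=71
  op13 P2: load  L0 → I/O/S on L0; bus BusRd; mem=71
  op14 P1: store L5 := 49 → I/M/I on L5; bus BusRdX; mem=20
  op15 P2: store L0 := 99 → I/I/M on L0; bus BusUpgr Flush; mem=52
  op16 P1: store L1 := 26 → I/M/I on L1; bus BusRdX; mem=80
  op17 P0: load  L0 → S/I/O on L0; bus BusRd; mem=52
  op18 P1: store L0 := 19 → I/M/I on L0; bus BusRdX Flush; mem=99
  op19 P1: load  L0 → I/M/I on L0; bus (none); mem=99
  op20 P1: store L5 := 32 → I/M/I on L5; bus (none); mem=20
  op21 P1: store L0 := 77 → I/M/I on L0; bus (none); mem=99

invalidations = 2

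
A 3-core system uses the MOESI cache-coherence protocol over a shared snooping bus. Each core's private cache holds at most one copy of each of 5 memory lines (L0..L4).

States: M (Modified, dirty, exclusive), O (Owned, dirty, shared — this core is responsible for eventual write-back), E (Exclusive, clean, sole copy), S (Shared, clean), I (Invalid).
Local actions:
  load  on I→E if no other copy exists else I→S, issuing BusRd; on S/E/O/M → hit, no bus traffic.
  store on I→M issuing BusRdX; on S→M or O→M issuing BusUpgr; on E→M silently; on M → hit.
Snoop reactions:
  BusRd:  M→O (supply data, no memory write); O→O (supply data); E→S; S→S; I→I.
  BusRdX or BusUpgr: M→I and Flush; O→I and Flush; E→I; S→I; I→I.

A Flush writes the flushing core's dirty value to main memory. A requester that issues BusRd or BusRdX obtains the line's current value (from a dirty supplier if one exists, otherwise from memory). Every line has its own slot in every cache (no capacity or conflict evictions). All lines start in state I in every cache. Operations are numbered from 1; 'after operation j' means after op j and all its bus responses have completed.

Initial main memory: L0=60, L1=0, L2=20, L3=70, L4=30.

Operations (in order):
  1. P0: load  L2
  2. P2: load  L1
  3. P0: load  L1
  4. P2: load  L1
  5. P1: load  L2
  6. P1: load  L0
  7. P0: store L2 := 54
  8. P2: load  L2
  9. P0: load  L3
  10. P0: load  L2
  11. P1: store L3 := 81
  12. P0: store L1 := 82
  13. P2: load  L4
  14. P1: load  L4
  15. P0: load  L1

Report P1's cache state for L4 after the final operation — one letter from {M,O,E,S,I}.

state = S

  op1 P0: load  L2 → E/I/I on L2; bus BusRd; mem=20
  op2 P2: load  L1 → I/I/E on L1; bus BusRd; mem=0
  op3 P0: load  L1 → S/I/S on L1; bus BusRd; mem=0
  op4 P2: load  L1 → S/I/S on L1; bus (none); mem=0
  op5 P1: load  L2 → S/S/I on L2; bus BusRd; mem=20
  op6 P1: load  L0 → I/E/I on L0; bus BusRd; mem=60
  op7 P0: store L2 := 54 → M/I/I on L2; bus BusUpgr; mem=20
  op8 P2: load  L2 → O/I/S on L2; bus BusRd; mem=20
  op9 P0: load  L3 → E/I/I on L3; bus BusRd; mem=70
  op10 P0: load  L2 → O/I/S on L2; bus (none); mem=20
  op11 P1: store L3 := 81 → I/M/I on L3; bus BusRdX; mem=70
  op12 P0: store L1 := 82 → M/I/I on L1; bus BusUpgr; mem=0
  op13 P2: load  L4 → I/I/E on L4; bus BusRd; mem=30
  op14 P1: load  L4 → I/S/S on L4; bus BusRd; mem=30
  op15 P0: load  L1 → M/I/I on L1; bus (none); mem=0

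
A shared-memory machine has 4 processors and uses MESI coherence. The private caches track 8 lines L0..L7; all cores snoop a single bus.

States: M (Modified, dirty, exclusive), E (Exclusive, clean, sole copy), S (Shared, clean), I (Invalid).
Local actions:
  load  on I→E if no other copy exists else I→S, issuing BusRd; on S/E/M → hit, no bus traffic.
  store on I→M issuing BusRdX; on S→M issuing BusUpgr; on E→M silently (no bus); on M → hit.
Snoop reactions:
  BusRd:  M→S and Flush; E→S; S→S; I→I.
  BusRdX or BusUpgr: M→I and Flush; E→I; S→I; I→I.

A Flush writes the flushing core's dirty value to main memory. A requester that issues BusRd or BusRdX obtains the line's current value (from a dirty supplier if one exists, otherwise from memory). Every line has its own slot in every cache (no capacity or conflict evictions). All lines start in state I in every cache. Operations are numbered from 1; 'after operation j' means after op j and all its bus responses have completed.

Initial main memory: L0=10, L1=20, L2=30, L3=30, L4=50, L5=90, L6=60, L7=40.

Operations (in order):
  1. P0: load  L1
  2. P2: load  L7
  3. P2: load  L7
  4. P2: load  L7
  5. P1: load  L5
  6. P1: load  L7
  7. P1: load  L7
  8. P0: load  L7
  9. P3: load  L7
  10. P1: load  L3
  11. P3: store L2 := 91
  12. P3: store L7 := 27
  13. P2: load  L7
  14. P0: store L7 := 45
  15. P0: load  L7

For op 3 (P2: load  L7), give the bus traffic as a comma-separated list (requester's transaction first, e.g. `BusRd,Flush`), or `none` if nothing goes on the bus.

  op1 P0: load  L1 → E/I/I/I on L1; bus BusRd; mem=20
  op2 P2: load  L7 → I/I/E/I on L7; bus BusRd; mem=40
  op3 P2: load  L7 → I/I/E/I on L7; bus (none); mem=40
  op4 P2: load  L7 → I/I/E/I on L7; bus (none); mem=40
  op5 P1: load  L5 → I/E/I/I on L5; bus BusRd; mem=90
  op6 P1: load  L7 → I/S/S/I on L7; bus BusRd; mem=40
  op7 P1: load  L7 → I/S/S/I on L7; bus (none); mem=40
  op8 P0: load  L7 → S/S/S/I on L7; bus BusRd; mem=40
  op9 P3: load  L7 → S/S/S/S on L7; bus BusRd; mem=40
  op10 P1: load  L3 → I/E/I/I on L3; bus BusRd; mem=30
  op11 P3: store L2 := 91 → I/I/I/M on L2; bus BusRdX; mem=30
  op12 P3: store L7 := 27 → I/I/I/M on L7; bus BusUpgr; mem=40
  op13 P2: load  L7 → I/I/S/S on L7; bus BusRd Flush; mem=27
  op14 P0: store L7 := 45 → M/I/I/I on L7; bus BusRdX; mem=27
  op15 P0: load  L7 → M/I/I/I on L7; bus (none); mem=27

bus = none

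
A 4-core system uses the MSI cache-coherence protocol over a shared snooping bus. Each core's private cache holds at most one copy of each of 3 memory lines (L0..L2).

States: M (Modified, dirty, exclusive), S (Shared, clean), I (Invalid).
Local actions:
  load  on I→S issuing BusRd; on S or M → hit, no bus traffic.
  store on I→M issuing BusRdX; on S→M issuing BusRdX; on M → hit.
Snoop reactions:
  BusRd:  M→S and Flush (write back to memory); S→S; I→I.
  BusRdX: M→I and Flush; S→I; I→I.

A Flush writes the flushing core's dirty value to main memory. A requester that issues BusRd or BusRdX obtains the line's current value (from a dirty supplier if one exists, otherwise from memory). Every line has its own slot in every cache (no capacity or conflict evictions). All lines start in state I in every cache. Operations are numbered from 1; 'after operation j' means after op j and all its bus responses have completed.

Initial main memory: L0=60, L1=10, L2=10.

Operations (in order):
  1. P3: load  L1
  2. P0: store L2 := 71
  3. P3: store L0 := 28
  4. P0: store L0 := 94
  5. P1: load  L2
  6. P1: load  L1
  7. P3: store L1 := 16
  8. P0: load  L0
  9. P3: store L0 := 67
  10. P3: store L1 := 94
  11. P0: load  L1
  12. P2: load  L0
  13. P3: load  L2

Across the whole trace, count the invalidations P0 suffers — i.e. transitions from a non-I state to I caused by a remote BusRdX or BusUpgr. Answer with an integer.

invalidations = 1

[1] P3: load  L1 | P0:I, P1:I, P2:I, P3:S(10) | bus: BusRd
[2] P0: store L2 := 71 | P0:M(71), P1:I, P2:I, P3:I | bus: BusRdX
[3] P3: store L0 := 28 | P0:I, P1:I, P2:I, P3:M(28) | bus: BusRdX
[4] P0: store L0 := 94 | P0:M(94), P1:I, P2:I, P3:I | bus: BusRdX,Flush
[5] P1: load  L2 | P0:S(71), P1:S(71), P2:I, P3:I | bus: BusRd,Flush
[6] P1: load  L1 | P0:I, P1:S(10), P2:I, P3:S(10) | bus: BusRd
[7] P3: store L1 := 16 | P0:I, P1:I, P2:I, P3:M(16) | bus: BusRdX
[8] P0: load  L0 | P0:M(94), P1:I, P2:I, P3:I | bus: none
[9] P3: store L0 := 67 | P0:I, P1:I, P2:I, P3:M(67) | bus: BusRdX,Flush
[10] P3: store L1 := 94 | P0:I, P1:I, P2:I, P3:M(94) | bus: none
[11] P0: load  L1 | P0:S(94), P1:I, P2:I, P3:S(94) | bus: BusRd,Flush
[12] P2: load  L0 | P0:I, P1:I, P2:S(67), P3:S(67) | bus: BusRd,Flush
[13] P3: load  L2 | P0:S(71), P1:S(71), P2:I, P3:S(71) | bus: BusRd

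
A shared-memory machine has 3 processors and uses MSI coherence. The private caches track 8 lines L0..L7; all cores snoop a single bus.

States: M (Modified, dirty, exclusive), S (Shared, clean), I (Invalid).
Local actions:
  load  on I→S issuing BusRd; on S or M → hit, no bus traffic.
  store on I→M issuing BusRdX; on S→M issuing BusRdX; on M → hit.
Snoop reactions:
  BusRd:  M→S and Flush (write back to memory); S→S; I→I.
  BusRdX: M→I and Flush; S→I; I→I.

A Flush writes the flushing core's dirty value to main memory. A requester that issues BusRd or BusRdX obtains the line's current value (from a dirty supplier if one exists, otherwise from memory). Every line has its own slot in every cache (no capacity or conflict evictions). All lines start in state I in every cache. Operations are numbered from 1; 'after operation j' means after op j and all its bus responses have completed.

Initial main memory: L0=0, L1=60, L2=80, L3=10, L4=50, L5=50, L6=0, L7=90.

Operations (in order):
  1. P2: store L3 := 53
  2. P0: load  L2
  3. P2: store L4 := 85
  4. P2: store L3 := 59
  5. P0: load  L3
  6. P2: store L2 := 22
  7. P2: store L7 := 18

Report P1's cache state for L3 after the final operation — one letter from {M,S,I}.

1. P2: store L3 := 53  bus=[BusRdX]  L3: P0=I P1=I P2=M  mem[L3]=10
2. P0: load  L2  bus=[BusRd]  L2: P0=S P1=I P2=I  mem[L2]=80
3. P2: store L4 := 85  bus=[BusRdX]  L4: P0=I P1=I P2=M  mem[L4]=50
4. P2: store L3 := 59  bus=[-]  L3: P0=I P1=I P2=M  mem[L3]=10
5. P0: load  L3  bus=[BusRd,Flush]  L3: P0=S P1=I P2=S  mem[L3]=59
6. P2: store L2 := 22  bus=[BusRdX]  L2: P0=I P1=I P2=M  mem[L2]=80
7. P2: store L7 := 18  bus=[BusRdX]  L7: P0=I P1=I P2=M  mem[L7]=90

state = I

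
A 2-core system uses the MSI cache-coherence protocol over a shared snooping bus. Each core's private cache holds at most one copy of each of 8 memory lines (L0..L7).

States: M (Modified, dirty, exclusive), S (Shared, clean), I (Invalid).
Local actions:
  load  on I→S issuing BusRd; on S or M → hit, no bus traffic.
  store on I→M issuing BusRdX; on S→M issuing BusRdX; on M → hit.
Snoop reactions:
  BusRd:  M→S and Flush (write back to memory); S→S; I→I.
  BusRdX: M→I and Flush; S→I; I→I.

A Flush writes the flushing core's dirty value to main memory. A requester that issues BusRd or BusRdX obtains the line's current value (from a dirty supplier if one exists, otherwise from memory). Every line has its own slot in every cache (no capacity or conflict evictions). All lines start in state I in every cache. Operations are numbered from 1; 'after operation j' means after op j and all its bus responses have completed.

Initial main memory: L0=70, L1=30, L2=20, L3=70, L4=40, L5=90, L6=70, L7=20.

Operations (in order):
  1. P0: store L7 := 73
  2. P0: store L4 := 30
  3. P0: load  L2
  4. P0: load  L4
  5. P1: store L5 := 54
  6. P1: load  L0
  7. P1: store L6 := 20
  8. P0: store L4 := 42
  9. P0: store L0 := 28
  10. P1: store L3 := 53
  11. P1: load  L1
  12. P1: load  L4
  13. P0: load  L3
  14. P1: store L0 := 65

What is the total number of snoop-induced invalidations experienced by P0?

step 1: P0: store L7 := 73  ⟶  MI  (L7)  txn=BusRdX  M[L7]=20
step 2: P0: store L4 := 30  ⟶  MI  (L4)  txn=BusRdX  M[L4]=40
step 3: P0: load  L2  ⟶  SI  (L2)  txn=BusRd  M[L2]=20
step 4: P0: load  L4  ⟶  MI  (L4)  txn=∅  M[L4]=40
step 5: P1: store L5 := 54  ⟶  IM  (L5)  txn=BusRdX  M[L5]=90
step 6: P1: load  L0  ⟶  IS  (L0)  txn=BusRd  M[L0]=70
step 7: P1: store L6 := 20  ⟶  IM  (L6)  txn=BusRdX  M[L6]=70
step 8: P0: store L4 := 42  ⟶  MI  (L4)  txn=∅  M[L4]=40
step 9: P0: store L0 := 28  ⟶  MI  (L0)  txn=BusRdX  M[L0]=70
step 10: P1: store L3 := 53  ⟶  IM  (L3)  txn=BusRdX  M[L3]=70
step 11: P1: load  L1  ⟶  IS  (L1)  txn=BusRd  M[L1]=30
step 12: P1: load  L4  ⟶  SS  (L4)  txn=BusRd+Flush  M[L4]=42
step 13: P0: load  L3  ⟶  SS  (L3)  txn=BusRd+Flush  M[L3]=53
step 14: P1: store L0 := 65  ⟶  IM  (L0)  txn=BusRdX+Flush  M[L0]=28

invalidations = 1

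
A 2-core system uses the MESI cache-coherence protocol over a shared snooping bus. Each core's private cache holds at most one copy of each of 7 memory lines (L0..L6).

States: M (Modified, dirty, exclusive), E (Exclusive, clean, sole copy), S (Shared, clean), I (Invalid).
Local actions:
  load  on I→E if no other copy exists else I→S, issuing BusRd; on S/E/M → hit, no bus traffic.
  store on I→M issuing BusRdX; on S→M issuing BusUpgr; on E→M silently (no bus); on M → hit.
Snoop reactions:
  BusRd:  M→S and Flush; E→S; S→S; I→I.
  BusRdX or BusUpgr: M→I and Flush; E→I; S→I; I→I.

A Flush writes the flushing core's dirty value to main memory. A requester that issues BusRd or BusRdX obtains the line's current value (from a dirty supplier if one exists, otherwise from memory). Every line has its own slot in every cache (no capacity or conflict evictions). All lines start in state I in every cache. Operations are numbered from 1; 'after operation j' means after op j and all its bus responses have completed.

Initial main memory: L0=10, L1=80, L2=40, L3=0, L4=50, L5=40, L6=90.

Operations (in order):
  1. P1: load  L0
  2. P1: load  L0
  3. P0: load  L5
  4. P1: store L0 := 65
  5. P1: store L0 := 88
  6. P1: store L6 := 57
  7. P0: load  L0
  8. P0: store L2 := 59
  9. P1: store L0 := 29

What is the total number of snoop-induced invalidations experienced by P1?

invalidations = 0

step 1: P1: load  L0  ⟶  IE  (L0)  txn=BusRd  M[L0]=10
step 2: P1: load  L0  ⟶  IE  (L0)  txn=∅  M[L0]=10
step 3: P0: load  L5  ⟶  EI  (L5)  txn=BusRd  M[L5]=40
step 4: P1: store L0 := 65  ⟶  IM  (L0)  txn=∅  M[L0]=10
step 5: P1: store L0 := 88  ⟶  IM  (L0)  txn=∅  M[L0]=10
step 6: P1: store L6 := 57  ⟶  IM  (L6)  txn=BusRdX  M[L6]=90
step 7: P0: load  L0  ⟶  SS  (L0)  txn=BusRd+Flush  M[L0]=88
step 8: P0: store L2 := 59  ⟶  MI  (L2)  txn=BusRdX  M[L2]=40
step 9: P1: store L0 := 29  ⟶  IM  (L0)  txn=BusUpgr  M[L0]=88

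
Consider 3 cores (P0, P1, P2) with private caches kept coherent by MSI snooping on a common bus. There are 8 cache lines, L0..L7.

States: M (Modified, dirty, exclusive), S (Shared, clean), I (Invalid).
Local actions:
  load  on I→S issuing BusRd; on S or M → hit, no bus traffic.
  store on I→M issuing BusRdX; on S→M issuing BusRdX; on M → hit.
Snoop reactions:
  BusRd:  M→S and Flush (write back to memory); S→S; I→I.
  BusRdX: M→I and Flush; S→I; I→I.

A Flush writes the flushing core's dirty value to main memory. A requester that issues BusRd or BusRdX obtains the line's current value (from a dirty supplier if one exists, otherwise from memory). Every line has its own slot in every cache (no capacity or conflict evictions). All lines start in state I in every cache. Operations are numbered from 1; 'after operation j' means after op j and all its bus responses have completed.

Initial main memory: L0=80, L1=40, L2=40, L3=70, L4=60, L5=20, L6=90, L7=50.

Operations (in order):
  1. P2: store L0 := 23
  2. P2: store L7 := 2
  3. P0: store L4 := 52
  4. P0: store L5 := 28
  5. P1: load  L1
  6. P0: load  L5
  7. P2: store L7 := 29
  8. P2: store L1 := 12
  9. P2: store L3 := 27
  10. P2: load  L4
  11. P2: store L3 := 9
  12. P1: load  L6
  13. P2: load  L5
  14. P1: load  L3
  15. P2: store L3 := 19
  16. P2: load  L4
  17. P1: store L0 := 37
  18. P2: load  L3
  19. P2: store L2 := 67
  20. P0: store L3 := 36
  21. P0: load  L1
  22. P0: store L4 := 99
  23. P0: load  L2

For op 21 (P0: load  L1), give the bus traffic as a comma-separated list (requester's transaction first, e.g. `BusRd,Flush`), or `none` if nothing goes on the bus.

bus = BusRd,Flush

  op1 P2: store L0 := 23 → I/I/M on L0; bus BusRdX; mem=80
  op2 P2: store L7 := 2 → I/I/M on L7; bus BusRdX; mem=50
  op3 P0: store L4 := 52 → M/I/I on L4; bus BusRdX; mem=60
  op4 P0: store L5 := 28 → M/I/I on L5; bus BusRdX; mem=20
  op5 P1: load  L1 → I/S/I on L1; bus BusRd; mem=40
  op6 P0: load  L5 → M/I/I on L5; bus (none); mem=20
  op7 P2: store L7 := 29 → I/I/M on L7; bus (none); mem=50
  op8 P2: store L1 := 12 → I/I/M on L1; bus BusRdX; mem=40
  op9 P2: store L3 := 27 → I/I/M on L3; bus BusRdX; mem=70
  op10 P2: load  L4 → S/I/S on L4; bus BusRd Flush; mem=52
  op11 P2: store L3 := 9 → I/I/M on L3; bus (none); mem=70
  op12 P1: load  L6 → I/S/I on L6; bus BusRd; mem=90
  op13 P2: load  L5 → S/I/S on L5; bus BusRd Flush; mem=28
  op14 P1: load  L3 → I/S/S on L3; bus BusRd Flush; mem=9
  op15 P2: store L3 := 19 → I/I/M on L3; bus BusRdX; mem=9
  op16 P2: load  L4 → S/I/S on L4; bus (none); mem=52
  op17 P1: store L0 := 37 → I/M/I on L0; bus BusRdX Flush; mem=23
  op18 P2: load  L3 → I/I/M on L3; bus (none); mem=9
  op19 P2: store L2 := 67 → I/I/M on L2; bus BusRdX; mem=40
  op20 P0: store L3 := 36 → M/I/I on L3; bus BusRdX Flush; mem=19
  op21 P0: load  L1 → S/I/S on L1; bus BusRd Flush; mem=12
  op22 P0: store L4 := 99 → M/I/I on L4; bus BusRdX; mem=52
  op23 P0: load  L2 → S/I/S on L2; bus BusRd Flush; mem=67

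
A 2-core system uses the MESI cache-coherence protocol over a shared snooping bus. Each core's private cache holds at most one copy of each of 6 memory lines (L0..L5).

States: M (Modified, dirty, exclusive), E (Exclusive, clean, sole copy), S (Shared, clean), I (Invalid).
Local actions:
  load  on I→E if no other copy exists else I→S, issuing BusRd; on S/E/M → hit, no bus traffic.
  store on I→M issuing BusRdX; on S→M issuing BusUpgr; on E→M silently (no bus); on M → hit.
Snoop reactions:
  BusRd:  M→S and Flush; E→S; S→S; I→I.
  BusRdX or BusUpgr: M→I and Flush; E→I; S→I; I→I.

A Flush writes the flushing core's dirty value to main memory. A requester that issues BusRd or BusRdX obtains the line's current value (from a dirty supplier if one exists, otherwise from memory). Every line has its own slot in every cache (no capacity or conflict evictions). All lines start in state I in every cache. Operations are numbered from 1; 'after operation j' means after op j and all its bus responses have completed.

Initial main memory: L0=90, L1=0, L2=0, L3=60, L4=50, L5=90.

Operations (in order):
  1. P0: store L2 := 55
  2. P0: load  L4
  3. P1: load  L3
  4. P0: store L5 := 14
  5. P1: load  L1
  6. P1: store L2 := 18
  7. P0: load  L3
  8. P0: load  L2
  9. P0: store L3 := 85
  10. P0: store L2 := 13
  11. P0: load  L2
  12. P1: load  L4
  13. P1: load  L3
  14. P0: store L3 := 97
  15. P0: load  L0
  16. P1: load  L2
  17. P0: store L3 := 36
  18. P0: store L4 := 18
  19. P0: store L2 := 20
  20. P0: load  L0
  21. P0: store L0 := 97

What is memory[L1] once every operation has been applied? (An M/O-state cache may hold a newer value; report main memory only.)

step 1: P0: store L2 := 55  ⟶  MI  (L2)  txn=BusRdX  M[L2]=0
step 2: P0: load  L4  ⟶  EI  (L4)  txn=BusRd  M[L4]=50
step 3: P1: load  L3  ⟶  IE  (L3)  txn=BusRd  M[L3]=60
step 4: P0: store L5 := 14  ⟶  MI  (L5)  txn=BusRdX  M[L5]=90
step 5: P1: load  L1  ⟶  IE  (L1)  txn=BusRd  M[L1]=0
step 6: P1: store L2 := 18  ⟶  IM  (L2)  txn=BusRdX+Flush  M[L2]=55
step 7: P0: load  L3  ⟶  SS  (L3)  txn=BusRd  M[L3]=60
step 8: P0: load  L2  ⟶  SS  (L2)  txn=BusRd+Flush  M[L2]=18
step 9: P0: store L3 := 85  ⟶  MI  (L3)  txn=BusUpgr  M[L3]=60
step 10: P0: store L2 := 13  ⟶  MI  (L2)  txn=BusUpgr  M[L2]=18
step 11: P0: load  L2  ⟶  MI  (L2)  txn=∅  M[L2]=18
step 12: P1: load  L4  ⟶  SS  (L4)  txn=BusRd  M[L4]=50
step 13: P1: load  L3  ⟶  SS  (L3)  txn=BusRd+Flush  M[L3]=85
step 14: P0: store L3 := 97  ⟶  MI  (L3)  txn=BusUpgr  M[L3]=85
step 15: P0: load  L0  ⟶  EI  (L0)  txn=BusRd  M[L0]=90
step 16: P1: load  L2  ⟶  SS  (L2)  txn=BusRd+Flush  M[L2]=13
step 17: P0: store L3 := 36  ⟶  MI  (L3)  txn=∅  M[L3]=85
step 18: P0: store L4 := 18  ⟶  MI  (L4)  txn=BusUpgr  M[L4]=50
step 19: P0: store L2 := 20  ⟶  MI  (L2)  txn=BusUpgr  M[L2]=13
step 20: P0: load  L0  ⟶  EI  (L0)  txn=∅  M[L0]=90
step 21: P0: store L0 := 97  ⟶  MI  (L0)  txn=∅  M[L0]=90

memory[L1] = 0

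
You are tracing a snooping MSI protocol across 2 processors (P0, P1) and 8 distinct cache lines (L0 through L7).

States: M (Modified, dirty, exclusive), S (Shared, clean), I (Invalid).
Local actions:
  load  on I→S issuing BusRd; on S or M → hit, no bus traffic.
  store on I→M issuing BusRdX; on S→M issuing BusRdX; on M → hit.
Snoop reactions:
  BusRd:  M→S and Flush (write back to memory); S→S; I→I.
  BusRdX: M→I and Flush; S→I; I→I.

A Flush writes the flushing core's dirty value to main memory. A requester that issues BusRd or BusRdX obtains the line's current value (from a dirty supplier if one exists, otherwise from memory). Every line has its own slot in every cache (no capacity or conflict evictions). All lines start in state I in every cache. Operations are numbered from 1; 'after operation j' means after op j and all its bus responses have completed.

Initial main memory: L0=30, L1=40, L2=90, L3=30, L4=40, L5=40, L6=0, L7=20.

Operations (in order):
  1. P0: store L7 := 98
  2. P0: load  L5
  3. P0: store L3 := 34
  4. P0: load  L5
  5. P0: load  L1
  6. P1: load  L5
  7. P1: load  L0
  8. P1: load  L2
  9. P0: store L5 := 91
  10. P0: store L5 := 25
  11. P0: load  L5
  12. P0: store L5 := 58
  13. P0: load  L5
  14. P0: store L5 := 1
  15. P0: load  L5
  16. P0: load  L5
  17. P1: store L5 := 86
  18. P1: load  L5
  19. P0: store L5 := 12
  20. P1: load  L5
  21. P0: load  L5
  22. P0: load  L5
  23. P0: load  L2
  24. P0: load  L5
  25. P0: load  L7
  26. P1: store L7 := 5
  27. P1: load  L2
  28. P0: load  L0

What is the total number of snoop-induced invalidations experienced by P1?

invalidations = 2

1. P0: store L7 := 98  bus=[BusRdX]  L7: P0=M P1=I  mem[L7]=20
2. P0: load  L5  bus=[BusRd]  L5: P0=S P1=I  mem[L5]=40
3. P0: store L3 := 34  bus=[BusRdX]  L3: P0=M P1=I  mem[L3]=30
4. P0: load  L5  bus=[-]  L5: P0=S P1=I  mem[L5]=40
5. P0: load  L1  bus=[BusRd]  L1: P0=S P1=I  mem[L1]=40
6. P1: load  L5  bus=[BusRd]  L5: P0=S P1=S  mem[L5]=40
7. P1: load  L0  bus=[BusRd]  L0: P0=I P1=S  mem[L0]=30
8. P1: load  L2  bus=[BusRd]  L2: P0=I P1=S  mem[L2]=90
9. P0: store L5 := 91  bus=[BusRdX]  L5: P0=M P1=I  mem[L5]=40
10. P0: store L5 := 25  bus=[-]  L5: P0=M P1=I  mem[L5]=40
11. P0: load  L5  bus=[-]  L5: P0=M P1=I  mem[L5]=40
12. P0: store L5 := 58  bus=[-]  L5: P0=M P1=I  mem[L5]=40
13. P0: load  L5  bus=[-]  L5: P0=M P1=I  mem[L5]=40
14. P0: store L5 := 1  bus=[-]  L5: P0=M P1=I  mem[L5]=40
15. P0: load  L5  bus=[-]  L5: P0=M P1=I  mem[L5]=40
16. P0: load  L5  bus=[-]  L5: P0=M P1=I  mem[L5]=40
17. P1: store L5 := 86  bus=[BusRdX,Flush]  L5: P0=I P1=M  mem[L5]=1
18. P1: load  L5  bus=[-]  L5: P0=I P1=M  mem[L5]=1
19. P0: store L5 := 12  bus=[BusRdX,Flush]  L5: P0=M P1=I  mem[L5]=86
20. P1: load  L5  bus=[BusRd,Flush]  L5: P0=S P1=S  mem[L5]=12
21. P0: load  L5  bus=[-]  L5: P0=S P1=S  mem[L5]=12
22. P0: load  L5  bus=[-]  L5: P0=S P1=S  mem[L5]=12
23. P0: load  L2  bus=[BusRd]  L2: P0=S P1=S  mem[L2]=90
24. P0: load  L5  bus=[-]  L5: P0=S P1=S  mem[L5]=12
25. P0: load  L7  bus=[-]  L7: P0=M P1=I  mem[L7]=20
26. P1: store L7 := 5  bus=[BusRdX,Flush]  L7: P0=I P1=M  mem[L7]=98
27. P1: load  L2  bus=[-]  L2: P0=S P1=S  mem[L2]=90
28. P0: load  L0  bus=[BusRd]  L0: P0=S P1=S  mem[L0]=30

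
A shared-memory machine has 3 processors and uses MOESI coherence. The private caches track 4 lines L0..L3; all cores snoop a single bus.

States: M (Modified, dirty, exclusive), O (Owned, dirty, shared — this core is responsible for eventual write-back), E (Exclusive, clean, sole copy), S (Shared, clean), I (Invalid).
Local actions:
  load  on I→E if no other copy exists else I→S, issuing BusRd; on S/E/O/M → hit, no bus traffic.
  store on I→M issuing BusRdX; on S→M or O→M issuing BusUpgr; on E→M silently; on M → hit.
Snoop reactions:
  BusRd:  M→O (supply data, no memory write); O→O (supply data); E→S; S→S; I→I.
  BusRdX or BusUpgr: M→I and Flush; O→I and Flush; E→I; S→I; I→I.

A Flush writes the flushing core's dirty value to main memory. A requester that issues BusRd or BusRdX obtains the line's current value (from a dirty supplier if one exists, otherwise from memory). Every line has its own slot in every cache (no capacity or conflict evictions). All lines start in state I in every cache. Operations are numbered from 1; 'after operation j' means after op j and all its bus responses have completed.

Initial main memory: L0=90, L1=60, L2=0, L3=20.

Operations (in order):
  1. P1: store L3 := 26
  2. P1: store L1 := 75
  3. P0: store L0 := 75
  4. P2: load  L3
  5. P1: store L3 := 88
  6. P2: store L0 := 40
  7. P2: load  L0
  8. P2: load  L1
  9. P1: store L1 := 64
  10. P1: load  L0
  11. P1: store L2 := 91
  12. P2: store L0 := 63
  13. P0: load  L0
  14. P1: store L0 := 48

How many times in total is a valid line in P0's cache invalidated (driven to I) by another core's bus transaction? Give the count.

[1] P1: store L3 := 26 | P0:I, P1:M(26), P2:I | bus: BusRdX
[2] P1: store L1 := 75 | P0:I, P1:M(75), P2:I | bus: BusRdX
[3] P0: store L0 := 75 | P0:M(75), P1:I, P2:I | bus: BusRdX
[4] P2: load  L3 | P0:I, P1:O(26), P2:S(26) | bus: BusRd
[5] P1: store L3 := 88 | P0:I, P1:M(88), P2:I | bus: BusUpgr
[6] P2: store L0 := 40 | P0:I, P1:I, P2:M(40) | bus: BusRdX,Flush
[7] P2: load  L0 | P0:I, P1:I, P2:M(40) | bus: none
[8] P2: load  L1 | P0:I, P1:O(75), P2:S(75) | bus: BusRd
[9] P1: store L1 := 64 | P0:I, P1:M(64), P2:I | bus: BusUpgr
[10] P1: load  L0 | P0:I, P1:S(40), P2:O(40) | bus: BusRd
[11] P1: store L2 := 91 | P0:I, P1:M(91), P2:I | bus: BusRdX
[12] P2: store L0 := 63 | P0:I, P1:I, P2:M(63) | bus: BusUpgr
[13] P0: load  L0 | P0:S(63), P1:I, P2:O(63) | bus: BusRd
[14] P1: store L0 := 48 | P0:I, P1:M(48), P2:I | bus: BusRdX,Flush

invalidations = 2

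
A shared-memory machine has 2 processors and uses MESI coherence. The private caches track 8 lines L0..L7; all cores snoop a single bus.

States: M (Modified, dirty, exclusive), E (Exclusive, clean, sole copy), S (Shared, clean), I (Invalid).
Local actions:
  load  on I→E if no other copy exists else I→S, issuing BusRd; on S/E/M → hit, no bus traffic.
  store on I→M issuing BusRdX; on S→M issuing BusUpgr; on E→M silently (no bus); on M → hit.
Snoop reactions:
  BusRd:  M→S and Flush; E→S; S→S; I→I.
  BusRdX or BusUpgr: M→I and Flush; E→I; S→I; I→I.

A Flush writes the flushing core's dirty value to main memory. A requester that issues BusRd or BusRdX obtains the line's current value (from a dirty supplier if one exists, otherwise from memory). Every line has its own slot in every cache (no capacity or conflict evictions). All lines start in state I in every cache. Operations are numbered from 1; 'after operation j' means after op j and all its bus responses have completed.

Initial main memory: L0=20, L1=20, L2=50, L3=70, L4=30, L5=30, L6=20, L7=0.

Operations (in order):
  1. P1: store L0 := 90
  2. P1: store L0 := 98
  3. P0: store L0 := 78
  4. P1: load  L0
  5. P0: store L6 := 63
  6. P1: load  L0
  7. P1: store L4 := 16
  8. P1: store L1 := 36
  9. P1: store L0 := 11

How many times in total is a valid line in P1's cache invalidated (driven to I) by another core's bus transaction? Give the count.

[1] P1: store L0 := 90 | P0:I, P1:M(90) | bus: BusRdX
[2] P1: store L0 := 98 | P0:I, P1:M(98) | bus: none
[3] P0: store L0 := 78 | P0:M(78), P1:I | bus: BusRdX,Flush
[4] P1: load  L0 | P0:S(78), P1:S(78) | bus: BusRd,Flush
[5] P0: store L6 := 63 | P0:M(63), P1:I | bus: BusRdX
[6] P1: load  L0 | P0:S(78), P1:S(78) | bus: none
[7] P1: store L4 := 16 | P0:I, P1:M(16) | bus: BusRdX
[8] P1: store L1 := 36 | P0:I, P1:M(36) | bus: BusRdX
[9] P1: store L0 := 11 | P0:I, P1:M(11) | bus: BusUpgr

invalidations = 1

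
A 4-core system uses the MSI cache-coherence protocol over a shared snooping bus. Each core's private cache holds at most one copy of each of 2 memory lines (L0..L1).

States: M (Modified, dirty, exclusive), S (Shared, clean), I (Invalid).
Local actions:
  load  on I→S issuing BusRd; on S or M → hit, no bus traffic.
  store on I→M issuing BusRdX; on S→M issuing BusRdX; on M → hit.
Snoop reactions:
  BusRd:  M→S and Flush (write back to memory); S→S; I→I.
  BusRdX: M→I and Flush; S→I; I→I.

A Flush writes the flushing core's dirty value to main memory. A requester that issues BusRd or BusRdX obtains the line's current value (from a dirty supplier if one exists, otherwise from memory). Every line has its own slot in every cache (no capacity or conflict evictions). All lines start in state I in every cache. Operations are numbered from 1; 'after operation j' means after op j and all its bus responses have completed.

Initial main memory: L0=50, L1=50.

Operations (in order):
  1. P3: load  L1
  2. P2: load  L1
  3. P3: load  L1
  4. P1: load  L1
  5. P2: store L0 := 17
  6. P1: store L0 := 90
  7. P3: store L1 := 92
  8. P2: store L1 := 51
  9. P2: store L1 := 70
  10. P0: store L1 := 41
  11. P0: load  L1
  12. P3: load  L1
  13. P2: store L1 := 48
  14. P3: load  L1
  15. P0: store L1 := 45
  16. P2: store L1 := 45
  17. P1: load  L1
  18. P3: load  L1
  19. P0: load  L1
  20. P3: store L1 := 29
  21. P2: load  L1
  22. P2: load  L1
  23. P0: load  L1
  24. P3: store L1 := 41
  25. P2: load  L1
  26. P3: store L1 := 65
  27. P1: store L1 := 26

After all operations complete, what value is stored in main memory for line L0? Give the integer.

  op1 P3: load  L1 → I/I/I/S on L1; bus BusRd; mem=50
  op2 P2: load  L1 → I/I/S/S on L1; bus BusRd; mem=50
  op3 P3: load  L1 → I/I/S/S on L1; bus (none); mem=50
  op4 P1: load  L1 → I/S/S/S on L1; bus BusRd; mem=50
  op5 P2: store L0 := 17 → I/I/M/I on L0; bus BusRdX; mem=50
  op6 P1: store L0 := 90 → I/M/I/I on L0; bus BusRdX Flush; mem=17
  op7 P3: store L1 := 92 → I/I/I/M on L1; bus BusRdX; mem=50
  op8 P2: store L1 := 51 → I/I/M/I on L1; bus BusRdX Flush; mem=92
  op9 P2: store L1 := 70 → I/I/M/I on L1; bus (none); mem=92
  op10 P0: store L1 := 41 → M/I/I/I on L1; bus BusRdX Flush; mem=70
  op11 P0: load  L1 → M/I/I/I on L1; bus (none); mem=70
  op12 P3: load  L1 → S/I/I/S on L1; bus BusRd Flush; mem=41
  op13 P2: store L1 := 48 → I/I/M/I on L1; bus BusRdX; mem=41
  op14 P3: load  L1 → I/I/S/S on L1; bus BusRd Flush; mem=48
  op15 P0: store L1 := 45 → M/I/I/I on L1; bus BusRdX; mem=48
  op16 P2: store L1 := 45 → I/I/M/I on L1; bus BusRdX Flush; mem=45
  op17 P1: load  L1 → I/S/S/I on L1; bus BusRd Flush; mem=45
  op18 P3: load  L1 → I/S/S/S on L1; bus BusRd; mem=45
  op19 P0: load  L1 → S/S/S/S on L1; bus BusRd; mem=45
  op20 P3: store L1 := 29 → I/I/I/M on L1; bus BusRdX; mem=45
  op21 P2: load  L1 → I/I/S/S on L1; bus BusRd Flush; mem=29
  op22 P2: load  L1 → I/I/S/S on L1; bus (none); mem=29
  op23 P0: load  L1 → S/I/S/S on L1; bus BusRd; mem=29
  op24 P3: store L1 := 41 → I/I/I/M on L1; bus BusRdX; mem=29
  op25 P2: load  L1 → I/I/S/S on L1; bus BusRd Flush; mem=41
  op26 P3: store L1 := 65 → I/I/I/M on L1; bus BusRdX; mem=41
  op27 P1: store L1 := 26 → I/M/I/I on L1; bus BusRdX Flush; mem=65

memory[L0] = 17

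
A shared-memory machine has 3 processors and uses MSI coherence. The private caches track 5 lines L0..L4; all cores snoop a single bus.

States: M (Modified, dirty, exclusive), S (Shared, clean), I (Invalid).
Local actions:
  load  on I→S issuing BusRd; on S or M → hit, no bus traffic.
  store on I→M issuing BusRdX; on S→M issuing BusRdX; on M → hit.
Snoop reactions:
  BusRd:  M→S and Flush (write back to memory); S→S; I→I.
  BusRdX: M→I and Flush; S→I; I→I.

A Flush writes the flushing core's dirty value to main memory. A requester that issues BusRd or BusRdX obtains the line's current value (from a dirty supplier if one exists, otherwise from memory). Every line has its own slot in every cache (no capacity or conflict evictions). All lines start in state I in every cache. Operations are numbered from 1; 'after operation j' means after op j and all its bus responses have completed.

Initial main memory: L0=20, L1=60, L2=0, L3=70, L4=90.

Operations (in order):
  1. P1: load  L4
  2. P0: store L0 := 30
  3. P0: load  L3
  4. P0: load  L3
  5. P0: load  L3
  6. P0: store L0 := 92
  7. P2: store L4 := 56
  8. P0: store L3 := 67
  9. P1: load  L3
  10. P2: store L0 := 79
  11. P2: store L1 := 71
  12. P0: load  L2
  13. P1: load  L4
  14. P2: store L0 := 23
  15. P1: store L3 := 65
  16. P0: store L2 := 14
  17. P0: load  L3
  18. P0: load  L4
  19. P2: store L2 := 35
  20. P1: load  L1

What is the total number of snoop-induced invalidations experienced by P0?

[1] P1: load  L4 | P0:I, P1:S(90), P2:I | bus: BusRd
[2] P0: store L0 := 30 | P0:M(30), P1:I, P2:I | bus: BusRdX
[3] P0: load  L3 | P0:S(70), P1:I, P2:I | bus: BusRd
[4] P0: load  L3 | P0:S(70), P1:I, P2:I | bus: none
[5] P0: load  L3 | P0:S(70), P1:I, P2:I | bus: none
[6] P0: store L0 := 92 | P0:M(92), P1:I, P2:I | bus: none
[7] P2: store L4 := 56 | P0:I, P1:I, P2:M(56) | bus: BusRdX
[8] P0: store L3 := 67 | P0:M(67), P1:I, P2:I | bus: BusRdX
[9] P1: load  L3 | P0:S(67), P1:S(67), P2:I | bus: BusRd,Flush
[10] P2: store L0 := 79 | P0:I, P1:I, P2:M(79) | bus: BusRdX,Flush
[11] P2: store L1 := 71 | P0:I, P1:I, P2:M(71) | bus: BusRdX
[12] P0: load  L2 | P0:S(0), P1:I, P2:I | bus: BusRd
[13] P1: load  L4 | P0:I, P1:S(56), P2:S(56) | bus: BusRd,Flush
[14] P2: store L0 := 23 | P0:I, P1:I, P2:M(23) | bus: none
[15] P1: store L3 := 65 | P0:I, P1:M(65), P2:I | bus: BusRdX
[16] P0: store L2 := 14 | P0:M(14), P1:I, P2:I | bus: BusRdX
[17] P0: load  L3 | P0:S(65), P1:S(65), P2:I | bus: BusRd,Flush
[18] P0: load  L4 | P0:S(56), P1:S(56), P2:S(56) | bus: BusRd
[19] P2: store L2 := 35 | P0:I, P1:I, P2:M(35) | bus: BusRdX,Flush
[20] P1: load  L1 | P0:I, P1:S(71), P2:S(71) | bus: BusRd,Flush

invalidations = 3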